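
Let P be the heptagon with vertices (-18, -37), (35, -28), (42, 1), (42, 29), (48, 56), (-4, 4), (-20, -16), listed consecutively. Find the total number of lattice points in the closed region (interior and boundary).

3125

Using the shoelace formula, 2A = |((-18)·(-28) − 35·(-37)) + (35·1 − 42·(-28)) + (42·29 − 42·1) + (42·56 − 48·29) + (48·4 − (-4)·56) + ((-4)·(-16) − (-20)·4) + ((-20)·(-37) − (-18)·(-16))| = 6158, so the area is 3079.
The number of boundary lattice points is Σ gcd(|Δx|,|Δy|) = gcd(53,9) + gcd(7,29) + gcd(0,28) + gcd(6,27) + gcd(52,52) + gcd(16,20) + gcd(2,21) = 1+1+28+3+52+4+1 = 90.
Pick's theorem gives I = A − B/2 + 1 = 3079 − 90/2 + 1 = 3035, so the closed region contains I + B = 3035 + 90 = 3125 lattice points.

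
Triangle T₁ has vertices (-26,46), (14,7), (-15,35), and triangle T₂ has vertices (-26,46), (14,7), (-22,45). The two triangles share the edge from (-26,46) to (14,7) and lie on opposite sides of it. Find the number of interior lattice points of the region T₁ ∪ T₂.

The union is the simple quadrilateral with vertices (-26,46), (-15,35), (14,7), (-22,45) in order.
By the shoelace formula, twice the signed area is |[(-26)·35 − (-15)·46] + [(-15)·7 − 14·35] + [14·45 − (-22)·7] + [(-22)·46 − (-26)·45]| = 127, so the area is 127/2.
The number of boundary lattice points is Σ gcd(|Δx|,|Δy|) = gcd(11,11) + gcd(29,28) + gcd(36,38) + gcd(4,1) = 11+1+2+1 = 15.
By Pick's theorem I = A − B/2 + 1 = 127/2 − 15/2 + 1 = 57.

57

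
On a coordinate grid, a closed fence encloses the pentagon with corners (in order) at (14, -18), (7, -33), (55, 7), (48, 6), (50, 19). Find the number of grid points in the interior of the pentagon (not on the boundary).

By the shoelace formula, twice the signed area is |[14·(-33) − 7·(-18)] + [7·7 − 55·(-33)] + [55·6 − 48·7] + [48·19 − 50·6] + [50·(-18) − 14·19]| = 968, so the area is 484.
Summing gcd(|Δx|,|Δy|) over the edges gives the boundary count: gcd(7,15) + gcd(48,40) + gcd(7,1) + gcd(2,13) + gcd(36,37) = 1+8+1+1+1 = 12.
By Pick's theorem A = I + B/2 − 1, so I = 484 − 12/2 + 1 = 479.

479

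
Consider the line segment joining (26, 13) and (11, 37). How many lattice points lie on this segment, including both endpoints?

4

The number of lattice points on a segment between lattice points is gcd(|Δx|,|Δy|) + 1 = gcd(15,24) + 1 = 3 + 1 = 4.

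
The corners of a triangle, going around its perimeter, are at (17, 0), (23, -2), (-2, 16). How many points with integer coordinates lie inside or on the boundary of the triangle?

32

Using the shoelace formula, 2A = |(17·(-2) − 23·0) + (23·16 − (-2)·(-2)) + ((-2)·0 − 17·16)| = 58, so the area is 29.
Summing gcd(|Δx|,|Δy|) over the edges gives the boundary count: gcd(6,2) + gcd(25,18) + gcd(19,16) = 2+1+1 = 4.
Pick's theorem gives I = A − B/2 + 1 = 29 − 4/2 + 1 = 28, so the closed region contains I + B = 28 + 4 = 32 lattice points.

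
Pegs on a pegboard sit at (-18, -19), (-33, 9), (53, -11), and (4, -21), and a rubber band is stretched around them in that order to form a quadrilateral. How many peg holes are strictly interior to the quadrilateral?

1211

The shoelace formula gives twice the area as |((-18)·9 − (-33)·(-19)) + ((-33)·(-11) − 53·9) + (53·(-21) − 4·(-11)) + (4·(-19) − (-18)·(-21))| = 2426, so the area is 1213.
The number of boundary lattice points is Σ gcd(|Δx|,|Δy|) = gcd(15,28) + gcd(86,20) + gcd(49,10) + gcd(22,2) = 1+2+1+2 = 6.
By Pick's theorem A = I + B/2 − 1, so I = 1213 − 6/2 + 1 = 1211.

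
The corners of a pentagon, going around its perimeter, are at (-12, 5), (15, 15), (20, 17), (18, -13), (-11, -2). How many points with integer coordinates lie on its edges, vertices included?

Along each edge there are gcd(|Δx|,|Δy|)+1 lattice points, so counting each shared vertex once the boundary has gcd(27,10) + gcd(5,2) + gcd(2,30) + gcd(29,11) + gcd(1,7) = 1+1+2+1+1 = 6.

6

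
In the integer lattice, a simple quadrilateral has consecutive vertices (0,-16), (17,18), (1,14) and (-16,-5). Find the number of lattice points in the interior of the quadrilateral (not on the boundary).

473

By the shoelace formula, twice the signed area is |(0·18 − 17·(-16)) + (17·14 − 1·18) + (1·(-5) − (-16)·14) + ((-16)·(-16) − 0·(-5))| = 967, so the area is 967/2.
The number of boundary lattice points is Σ gcd(|Δx|,|Δy|) = gcd(17,34) + gcd(16,4) + gcd(17,19) + gcd(16,11) = 17+4+1+1 = 23.
By Pick's theorem A = I + B/2 − 1, so I = 967/2 − 23/2 + 1 = 473.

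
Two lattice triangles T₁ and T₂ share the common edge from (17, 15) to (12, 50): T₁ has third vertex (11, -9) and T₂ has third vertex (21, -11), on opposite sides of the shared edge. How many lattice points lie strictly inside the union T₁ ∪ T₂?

The union is the simple quadrilateral with vertices (17, 15), (11, -9), (12, 50), (21, -11) in order.
The shoelace formula gives twice the area as |[17·(-9) − 11·15] + [11·50 − 12·(-9)] + [12·(-11) − 21·50] + [21·15 − 17·(-11)]| = 340, so the area is 170.
Summing gcd(|Δx|,|Δy|) over the edges gives the boundary count: gcd(6,24) + gcd(1,59) + gcd(9,61) + gcd(4,26) = 6+1+1+2 = 10.
By Pick's theorem I = A − B/2 + 1 = 170 − 10/2 + 1 = 166.

166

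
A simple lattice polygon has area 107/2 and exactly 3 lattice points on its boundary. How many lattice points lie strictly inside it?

53

From Pick's theorem, I = A − B/2 + 1 = 107/2 − 3/2 + 1 = 53.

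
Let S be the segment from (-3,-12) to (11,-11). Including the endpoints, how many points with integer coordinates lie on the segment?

2

The number of lattice points on a segment between lattice points is gcd(|Δx|,|Δy|) + 1 = gcd(14,1) + 1 = 1 + 1 = 2.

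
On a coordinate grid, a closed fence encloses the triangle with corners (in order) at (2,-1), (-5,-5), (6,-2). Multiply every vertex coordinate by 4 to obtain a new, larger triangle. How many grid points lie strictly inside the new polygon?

179

Using the shoelace formula, 2A = |(2·(-5) − (-5)·(-1)) + ((-5)·(-2) − 6·(-5)) + (6·(-1) − 2·(-2))| = 23, so the area is 23/2.
The number of boundary lattice points is Σ gcd(|Δx|,|Δy|) = gcd(7,4) + gcd(11,3) + gcd(4,1) = 1+1+1 = 3.
Scaling by 4 multiplies the area by 4² = 16 (so the new area is 184) and multiplies the boundary lattice-point count by 4, giving 12.
By Pick's theorem, the interior count of the dilated polygon is 184 − 12/2 + 1 = 179.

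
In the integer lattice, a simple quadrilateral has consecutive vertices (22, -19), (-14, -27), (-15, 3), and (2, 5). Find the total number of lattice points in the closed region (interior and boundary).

The shoelace formula gives twice the area as |[22·(-27) − (-14)·(-19)] + [(-14)·3 − (-15)·(-27)] + [(-15)·5 − 2·3] + [2·(-19) − 22·5]| = 1536, so the area is 768.
Along each edge there are gcd(|Δx|,|Δy|)+1 lattice points, so counting each shared vertex once the boundary has gcd(36,8) + gcd(1,30) + gcd(17,2) + gcd(20,24) = 4+1+1+4 = 10.
Pick's theorem gives I = A − B/2 + 1 = 768 − 10/2 + 1 = 764, so the closed region contains I + B = 764 + 10 = 774 lattice points.

774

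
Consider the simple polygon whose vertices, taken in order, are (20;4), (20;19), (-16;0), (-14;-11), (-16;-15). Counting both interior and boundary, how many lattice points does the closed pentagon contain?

Using the shoelace formula, 2A = |(20·19 − 20·4) + (20·0 − (-16)·19) + ((-16)·(-11) − (-14)·0) + ((-14)·(-15) − (-16)·(-11)) + ((-16)·4 − 20·(-15))| = 1050, so the area is 525.
The number of boundary lattice points is Σ gcd(|Δx|,|Δy|) = gcd(0,15) + gcd(36,19) + gcd(2,11) + gcd(2,4) + gcd(36,19) = 15+1+1+2+1 = 20.
Pick's theorem gives I = A − B/2 + 1 = 525 − 20/2 + 1 = 516, so the closed region contains I + B = 516 + 20 = 536 lattice points.

536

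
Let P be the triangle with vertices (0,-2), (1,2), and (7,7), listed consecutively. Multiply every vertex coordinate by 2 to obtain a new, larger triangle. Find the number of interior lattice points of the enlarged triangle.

Using the shoelace formula, 2A = |[0·2 − 1·(-2)] + [1·7 − 7·2] + [7·(-2) − 0·7]| = 19, so the area is 9.5.
Summing gcd(|Δx|,|Δy|) over the edges gives the boundary count: gcd(1,4) + gcd(6,5) + gcd(7,9) = 1+1+1 = 3.
Scaling by 2 multiplies the area by 2² = 4 (so the new area is 38) and multiplies the boundary lattice-point count by 2, giving 6.
By Pick's theorem, the interior count of the dilated polygon is 38 − 6/2 + 1 = 36.

36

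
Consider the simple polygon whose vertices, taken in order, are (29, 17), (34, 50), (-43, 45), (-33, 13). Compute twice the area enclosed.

The shoelace formula gives twice the area as |[29·50 − 34·17] + [34·45 − (-43)·50] + [(-43)·13 − (-33)·45] + [(-33)·17 − 29·13]| = 4540, so the area is 2270.

4540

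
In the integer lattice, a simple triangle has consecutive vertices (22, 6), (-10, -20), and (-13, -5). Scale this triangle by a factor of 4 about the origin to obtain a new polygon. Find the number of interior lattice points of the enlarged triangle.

4453

By the shoelace formula, twice the signed area is |(22·(-20) − (-10)·6) + ((-10)·(-5) − (-13)·(-20)) + ((-13)·6 − 22·(-5))| = 558, so the area is 279.
Along each edge there are gcd(|Δx|,|Δy|)+1 lattice points, so counting each shared vertex once the boundary has gcd(32,26) + gcd(3,15) + gcd(35,11) = 2+3+1 = 6.
Scaling by 4 multiplies the area by 4² = 16 (so the new area is 4464) and multiplies the boundary lattice-point count by 4, giving 24.
By Pick's theorem, the interior count of the dilated polygon is 4464 − 24/2 + 1 = 4453.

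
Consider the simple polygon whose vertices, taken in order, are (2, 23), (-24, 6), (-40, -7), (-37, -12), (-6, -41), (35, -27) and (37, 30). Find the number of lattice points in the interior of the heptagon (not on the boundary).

3532

By the shoelace formula, twice the signed area is |(2·6 − (-24)·23) + ((-24)·(-7) − (-40)·6) + ((-40)·(-12) − (-37)·(-7)) + ((-37)·(-41) − (-6)·(-12)) + ((-6)·(-27) − 35·(-41)) + (35·30 − 37·(-27)) + (37·23 − 2·30)| = 7075, so the area is 3537.5.
The number of boundary lattice points is Σ gcd(|Δx|,|Δy|) = gcd(26,17) + gcd(16,13) + gcd(3,5) + gcd(31,29) + gcd(41,14) + gcd(2,57) + gcd(35,7) = 1+1+1+1+1+1+7 = 13.
Pick's theorem gives I = A − B/2 + 1 = 3537.5 − 13/2 + 1 = 3532.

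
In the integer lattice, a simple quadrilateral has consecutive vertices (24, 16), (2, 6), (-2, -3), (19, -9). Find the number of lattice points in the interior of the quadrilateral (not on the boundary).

352

By the shoelace formula, twice the signed area is |[24·6 − 2·16] + [2·(-3) − (-2)·6] + [(-2)·(-9) − 19·(-3)] + [19·16 − 24·(-9)]| = 713, so the area is 356.5.
The number of boundary lattice points is Σ gcd(|Δx|,|Δy|) = gcd(22,10) + gcd(4,9) + gcd(21,6) + gcd(5,25) = 2+1+3+5 = 11.
Pick's theorem gives I = A − B/2 + 1 = 356.5 − 11/2 + 1 = 352.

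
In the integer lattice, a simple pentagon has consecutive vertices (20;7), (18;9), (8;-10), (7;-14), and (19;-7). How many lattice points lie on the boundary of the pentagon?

6

Summing gcd(|Δx|,|Δy|) over the edges gives the boundary count: gcd(2,2) + gcd(10,19) + gcd(1,4) + gcd(12,7) + gcd(1,14) = 2+1+1+1+1 = 6.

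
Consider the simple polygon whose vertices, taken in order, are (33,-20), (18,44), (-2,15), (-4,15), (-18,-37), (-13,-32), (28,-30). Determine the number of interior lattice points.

By the shoelace formula, twice the signed area is |(33·44 − 18·(-20)) + (18·15 − (-2)·44) + ((-2)·15 − (-4)·15) + ((-4)·(-37) − (-18)·15) + ((-18)·(-32) − (-13)·(-37)) + ((-13)·(-30) − 28·(-32)) + (28·(-20) − 33·(-30))| = 4429, so the area is 4429/2.
Summing gcd(|Δx|,|Δy|) over the edges gives the boundary count: gcd(15,64) + gcd(20,29) + gcd(2,0) + gcd(14,52) + gcd(5,5) + gcd(41,2) + gcd(5,10) = 1+1+2+2+5+1+5 = 17.
By Pick's theorem A = I + B/2 − 1, so I = 4429/2 − 17/2 + 1 = 2207.

2207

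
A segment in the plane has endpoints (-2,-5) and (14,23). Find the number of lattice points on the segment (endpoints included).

5

The number of lattice points on a segment between lattice points is gcd(|Δx|,|Δy|) + 1 = gcd(16,28) + 1 = 4 + 1 = 5.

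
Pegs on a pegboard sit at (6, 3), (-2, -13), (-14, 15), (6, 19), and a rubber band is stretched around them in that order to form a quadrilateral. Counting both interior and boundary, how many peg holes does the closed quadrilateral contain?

385

The shoelace formula gives twice the area as |(6·(-13) − (-2)·3) + ((-2)·15 − (-14)·(-13)) + ((-14)·19 − 6·15) + (6·3 − 6·19)| = 736, so the area is 368.
Summing gcd(|Δx|,|Δy|) over the edges gives the boundary count: gcd(8,16) + gcd(12,28) + gcd(20,4) + gcd(0,16) = 8+4+4+16 = 32.
Pick's theorem gives I = A − B/2 + 1 = 368 − 32/2 + 1 = 353, so the closed region contains I + B = 353 + 32 = 385 lattice points.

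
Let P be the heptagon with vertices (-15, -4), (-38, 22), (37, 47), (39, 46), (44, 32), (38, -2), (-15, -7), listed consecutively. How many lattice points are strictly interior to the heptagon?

2801

By the shoelace formula, twice the signed area is |((-15)·22 − (-38)·(-4)) + ((-38)·47 − 37·22) + (37·46 − 39·47) + (39·32 − 44·46) + (44·(-2) − 38·32) + (38·(-7) − (-15)·(-2)) + ((-15)·(-4) − (-15)·(-7))| = 5634, so the area is 2817.
The number of boundary lattice points is Σ gcd(|Δx|,|Δy|) = gcd(23,26) + gcd(75,25) + gcd(2,1) + gcd(5,14) + gcd(6,34) + gcd(53,5) + gcd(0,3) = 1+25+1+1+2+1+3 = 34.
Pick's theorem gives I = A − B/2 + 1 = 2817 − 34/2 + 1 = 2801.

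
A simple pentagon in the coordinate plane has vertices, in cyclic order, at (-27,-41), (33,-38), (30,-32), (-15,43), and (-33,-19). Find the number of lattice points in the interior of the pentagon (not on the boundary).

2897

The shoelace formula gives twice the area as |[(-27)·(-38) − 33·(-41)] + [33·(-32) − 30·(-38)] + [30·43 − (-15)·(-32)] + [(-15)·(-19) − (-33)·43] + [(-33)·(-41) − (-27)·(-19)]| = 5817, so the area is 2908.5.
The number of boundary lattice points is Σ gcd(|Δx|,|Δy|) = gcd(60,3) + gcd(3,6) + gcd(45,75) + gcd(18,62) + gcd(6,22) = 3+3+15+2+2 = 25.
Pick's theorem gives I = A − B/2 + 1 = 2908.5 − 25/2 + 1 = 2897.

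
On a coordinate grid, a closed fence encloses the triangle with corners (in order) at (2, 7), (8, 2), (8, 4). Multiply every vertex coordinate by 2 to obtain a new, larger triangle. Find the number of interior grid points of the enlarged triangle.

Using the shoelace formula, 2A = |[2·2 − 8·7] + [8·4 − 8·2] + [8·7 − 2·4]| = 12, so the area is 6.
Summing gcd(|Δx|,|Δy|) over the edges gives the boundary count: gcd(6,5) + gcd(0,2) + gcd(6,3) = 1+2+3 = 6.
Scaling by 2 multiplies the area by 2² = 4 (so the new area is 24) and multiplies the boundary lattice-point count by 2, giving 12.
By Pick's theorem, the interior count of the dilated polygon is 24 − 12/2 + 1 = 19.

19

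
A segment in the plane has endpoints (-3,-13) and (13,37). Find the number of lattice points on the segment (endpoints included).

3

The number of lattice points on a segment between lattice points is gcd(|Δx|,|Δy|) + 1 = gcd(16,50) + 1 = 2 + 1 = 3.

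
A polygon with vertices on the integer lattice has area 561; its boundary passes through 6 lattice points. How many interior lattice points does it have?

From Pick's theorem, I = A − B/2 + 1 = 561 − 6/2 + 1 = 559.

559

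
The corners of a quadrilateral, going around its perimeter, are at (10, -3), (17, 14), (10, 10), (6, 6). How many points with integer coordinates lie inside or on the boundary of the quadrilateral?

76

By the shoelace formula, twice the signed area is |[10·14 − 17·(-3)] + [17·10 − 10·14] + [10·6 − 6·10] + [6·(-3) − 10·6]| = 143, so the area is 71.5.
The number of boundary lattice points is Σ gcd(|Δx|,|Δy|) = gcd(7,17) + gcd(7,4) + gcd(4,4) + gcd(4,9) = 1+1+4+1 = 7.
Pick's theorem gives I = A − B/2 + 1 = 71.5 − 7/2 + 1 = 69, so the closed region contains I + B = 69 + 7 = 76 lattice points.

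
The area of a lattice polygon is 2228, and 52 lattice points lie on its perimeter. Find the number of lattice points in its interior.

2203

From Pick's theorem, I = A − B/2 + 1 = 2228 − 52/2 + 1 = 2203.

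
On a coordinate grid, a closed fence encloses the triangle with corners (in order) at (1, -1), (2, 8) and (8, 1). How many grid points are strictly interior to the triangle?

The shoelace formula gives twice the area as |(1·8 − 2·(-1)) + (2·1 − 8·8) + (8·(-1) − 1·1)| = 61, so the area is 30.5.
Along each edge there are gcd(|Δx|,|Δy|)+1 lattice points, so counting each shared vertex once the boundary has gcd(1,9) + gcd(6,7) + gcd(7,2) = 1+1+1 = 3.
By Pick's theorem A = I + B/2 − 1, so I = 30.5 − 3/2 + 1 = 30.

30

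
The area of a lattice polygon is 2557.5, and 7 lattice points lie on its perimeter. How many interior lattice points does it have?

2555

From Pick's theorem, I = A − B/2 + 1 = 2557.5 − 7/2 + 1 = 2555.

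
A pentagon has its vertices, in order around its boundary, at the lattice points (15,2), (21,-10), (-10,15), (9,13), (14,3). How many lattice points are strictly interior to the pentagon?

201

The shoelace formula gives twice the area as |(15·(-10) − 21·2) + (21·15 − (-10)·(-10)) + ((-10)·13 − 9·15) + (9·3 − 14·13) + (14·2 − 15·3)| = 414, so the area is 207.
Along each edge there are gcd(|Δx|,|Δy|)+1 lattice points, so counting each shared vertex once the boundary has gcd(6,12) + gcd(31,25) + gcd(19,2) + gcd(5,10) + gcd(1,1) = 6+1+1+5+1 = 14.
Pick's theorem gives I = A − B/2 + 1 = 207 − 14/2 + 1 = 201.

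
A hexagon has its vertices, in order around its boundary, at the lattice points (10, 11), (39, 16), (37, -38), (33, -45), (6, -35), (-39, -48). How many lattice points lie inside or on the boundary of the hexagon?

By the shoelace formula, twice the signed area is |(10·16 − 39·11) + (39·(-38) − 37·16) + (37·(-45) − 33·(-38)) + (33·(-35) − 6·(-45)) + (6·(-48) − (-39)·(-35)) + ((-39)·11 − 10·(-48))| = 5241, so the area is 2620.5.
Summing gcd(|Δx|,|Δy|) over the edges gives the boundary count: gcd(29,5) + gcd(2,54) + gcd(4,7) + gcd(27,10) + gcd(45,13) + gcd(49,59) = 1+2+1+1+1+1 = 7.
Pick's theorem gives I = A − B/2 + 1 = 2620.5 − 7/2 + 1 = 2618, so the closed region contains I + B = 2618 + 7 = 2625 lattice points.

2625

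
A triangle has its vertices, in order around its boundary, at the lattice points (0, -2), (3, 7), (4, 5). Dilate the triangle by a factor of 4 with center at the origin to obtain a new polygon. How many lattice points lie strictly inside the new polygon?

111

By the shoelace formula, twice the signed area is |(0·7 − 3·(-2)) + (3·5 − 4·7) + (4·(-2) − 0·5)| = 15, so the area is 15/2.
The number of boundary lattice points is Σ gcd(|Δx|,|Δy|) = gcd(3,9) + gcd(1,2) + gcd(4,7) = 3+1+1 = 5.
Scaling by 4 multiplies the area by 4² = 16 (so the new area is 120) and multiplies the boundary lattice-point count by 4, giving 20.
By Pick's theorem, the interior count of the dilated polygon is 120 − 20/2 + 1 = 111.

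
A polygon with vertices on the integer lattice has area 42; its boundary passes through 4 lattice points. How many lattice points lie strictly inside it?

Pick's theorem A = I + B/2 − 1 rearranges to I = A − B/2 + 1 = 42 − 4/2 + 1 = 41.

41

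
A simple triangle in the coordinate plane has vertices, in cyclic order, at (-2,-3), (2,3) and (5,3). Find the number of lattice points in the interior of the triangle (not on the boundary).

Using the shoelace formula, 2A = |((-2)·3 − 2·(-3)) + (2·3 − 5·3) + (5·(-3) − (-2)·3)| = 18, so the area is 9.
The number of boundary lattice points is Σ gcd(|Δx|,|Δy|) = gcd(4,6) + gcd(3,0) + gcd(7,6) = 2+3+1 = 6.
By Pick's theorem A = I + B/2 − 1, so I = 9 − 6/2 + 1 = 7.

7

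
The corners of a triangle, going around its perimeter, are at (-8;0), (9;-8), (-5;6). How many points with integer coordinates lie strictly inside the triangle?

55

The shoelace formula gives twice the area as |((-8)·(-8) − 9·0) + (9·6 − (-5)·(-8)) + ((-5)·0 − (-8)·6)| = 126, so the area is 63.
The number of boundary lattice points is Σ gcd(|Δx|,|Δy|) = gcd(17,8) + gcd(14,14) + gcd(3,6) = 1+14+3 = 18.
By Pick's theorem A = I + B/2 − 1, so I = 63 − 18/2 + 1 = 55.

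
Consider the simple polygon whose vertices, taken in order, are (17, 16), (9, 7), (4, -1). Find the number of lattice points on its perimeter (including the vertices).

3

The number of boundary lattice points is Σ gcd(|Δx|,|Δy|) = gcd(8,9) + gcd(5,8) + gcd(13,17) = 1+1+1 = 3.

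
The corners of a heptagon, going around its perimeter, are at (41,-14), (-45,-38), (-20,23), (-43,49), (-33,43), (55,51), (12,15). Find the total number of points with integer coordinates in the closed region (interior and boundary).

4435

By the shoelace formula, twice the signed area is |[41·(-38) − (-45)·(-14)] + [(-45)·23 − (-20)·(-38)] + [(-20)·49 − (-43)·23] + [(-43)·43 − (-33)·49] + [(-33)·51 − 55·43] + [55·15 − 12·51] + [12·(-14) − 41·15]| = 8824, so the area is 4412.
Along each edge there are gcd(|Δx|,|Δy|)+1 lattice points, so counting each shared vertex once the boundary has gcd(86,24) + gcd(25,61) + gcd(23,26) + gcd(10,6) + gcd(88,8) + gcd(43,36) + gcd(29,29) = 2+1+1+2+8+1+29 = 44.
Pick's theorem gives I = A − B/2 + 1 = 4412 − 44/2 + 1 = 4391, so the closed region contains I + B = 4391 + 44 = 4435 lattice points.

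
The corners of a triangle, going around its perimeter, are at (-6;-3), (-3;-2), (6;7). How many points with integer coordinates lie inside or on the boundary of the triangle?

16

The shoelace formula gives twice the area as |((-6)·(-2) − (-3)·(-3)) + ((-3)·7 − 6·(-2)) + (6·(-3) − (-6)·7)| = 18, so the area is 9.
Along each edge there are gcd(|Δx|,|Δy|)+1 lattice points, so counting each shared vertex once the boundary has gcd(3,1) + gcd(9,9) + gcd(12,10) = 1+9+2 = 12.
Pick's theorem gives I = A − B/2 + 1 = 9 − 12/2 + 1 = 4, so the closed region contains I + B = 4 + 12 = 16 lattice points.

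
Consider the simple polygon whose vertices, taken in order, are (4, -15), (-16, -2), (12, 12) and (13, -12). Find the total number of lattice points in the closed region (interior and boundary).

442

By the shoelace formula, twice the signed area is |(4·(-2) − (-16)·(-15)) + ((-16)·12 − 12·(-2)) + (12·(-12) − 13·12) + (13·(-15) − 4·(-12))| = 863, so the area is 863/2.
Summing gcd(|Δx|,|Δy|) over the edges gives the boundary count: gcd(20,13) + gcd(28,14) + gcd(1,24) + gcd(9,3) = 1+14+1+3 = 19.
Pick's theorem gives I = A − B/2 + 1 = 863/2 − 19/2 + 1 = 423, so the closed region contains I + B = 423 + 19 = 442 lattice points.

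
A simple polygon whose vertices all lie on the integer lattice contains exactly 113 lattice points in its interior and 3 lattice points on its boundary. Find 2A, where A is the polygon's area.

Pick's theorem states A = I + B/2 − 1, so A = 113 + 3/2 − 1 = 227/2.
Hence 2A = 227.

227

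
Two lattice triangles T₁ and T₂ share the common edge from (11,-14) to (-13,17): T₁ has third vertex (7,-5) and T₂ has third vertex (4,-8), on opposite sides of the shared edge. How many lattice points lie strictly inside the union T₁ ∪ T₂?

81

The union is the simple quadrilateral with vertices (11,-14), (7,-5), (-13,17), (4,-8) in order.
The shoelace formula gives twice the area as |[11·(-5) − 7·(-14)] + [7·17 − (-13)·(-5)] + [(-13)·(-8) − 4·17] + [4·(-14) − 11·(-8)]| = 165, so the area is 165/2.
Along each edge there are gcd(|Δx|,|Δy|)+1 lattice points, so counting each shared vertex once the boundary has gcd(4,9) + gcd(20,22) + gcd(17,25) + gcd(7,6) = 1+2+1+1 = 5.
By Pick's theorem I = A − B/2 + 1 = 165/2 − 5/2 + 1 = 81.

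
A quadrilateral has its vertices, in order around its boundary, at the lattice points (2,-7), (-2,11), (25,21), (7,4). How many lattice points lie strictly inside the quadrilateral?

The shoelace formula gives twice the area as |[2·11 − (-2)·(-7)] + [(-2)·21 − 25·11] + [25·4 − 7·21] + [7·(-7) − 2·4]| = 413, so the area is 413/2.
The number of boundary lattice points is Σ gcd(|Δx|,|Δy|) = gcd(4,18) + gcd(27,10) + gcd(18,17) + gcd(5,11) = 2+1+1+1 = 5.
By Pick's theorem A = I + B/2 − 1, so I = 413/2 − 5/2 + 1 = 205.

205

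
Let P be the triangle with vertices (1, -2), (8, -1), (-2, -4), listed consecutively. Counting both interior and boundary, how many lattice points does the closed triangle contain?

8

The shoelace formula gives twice the area as |(1·(-1) − 8·(-2)) + (8·(-4) − (-2)·(-1)) + ((-2)·(-2) − 1·(-4))| = 11, so the area is 5.5.
Summing gcd(|Δx|,|Δy|) over the edges gives the boundary count: gcd(7,1) + gcd(10,3) + gcd(3,2) = 1+1+1 = 3.
Pick's theorem gives I = A − B/2 + 1 = 5.5 − 3/2 + 1 = 5, so the closed region contains I + B = 5 + 3 = 8 lattice points.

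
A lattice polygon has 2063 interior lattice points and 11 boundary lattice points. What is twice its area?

By Pick's theorem, A = I + B/2 − 1 = 2063 + 11/2 − 1 = 4135/2.
Hence 2A = 4135.

4135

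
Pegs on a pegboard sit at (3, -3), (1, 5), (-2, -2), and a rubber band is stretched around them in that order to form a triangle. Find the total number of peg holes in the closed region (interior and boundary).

The shoelace formula gives twice the area as |[3·5 − 1·(-3)] + [1·(-2) − (-2)·5] + [(-2)·(-3) − 3·(-2)]| = 38, so the area is 19.
Summing gcd(|Δx|,|Δy|) over the edges gives the boundary count: gcd(2,8) + gcd(3,7) + gcd(5,1) = 2+1+1 = 4.
Pick's theorem gives I = A − B/2 + 1 = 19 − 4/2 + 1 = 18, so the closed region contains I + B = 18 + 4 = 22 lattice points.

22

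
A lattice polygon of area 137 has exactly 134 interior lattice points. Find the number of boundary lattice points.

8

Pick's theorem gives A = I + B/2 − 1, so B = 2(A − I + 1) = 2(137 − 134 + 1) = 8.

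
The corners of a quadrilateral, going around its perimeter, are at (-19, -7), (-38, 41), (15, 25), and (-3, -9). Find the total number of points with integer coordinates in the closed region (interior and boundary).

The shoelace formula gives twice the area as |((-19)·41 − (-38)·(-7)) + ((-38)·25 − 15·41) + (15·(-9) − (-3)·25) + ((-3)·(-7) − (-19)·(-9))| = 2820, so the area is 1410.
Along each edge there are gcd(|Δx|,|Δy|)+1 lattice points, so counting each shared vertex once the boundary has gcd(19,48) + gcd(53,16) + gcd(18,34) + gcd(16,2) = 1+1+2+2 = 6.
Pick's theorem gives I = A − B/2 + 1 = 1410 − 6/2 + 1 = 1408, so the closed region contains I + B = 1408 + 6 = 1414 lattice points.

1414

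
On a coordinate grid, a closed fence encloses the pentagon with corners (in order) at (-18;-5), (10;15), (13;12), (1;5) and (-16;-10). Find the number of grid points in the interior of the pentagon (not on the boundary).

132

Using the shoelace formula, 2A = |[(-18)·15 − 10·(-5)] + [10·12 − 13·15] + [13·5 − 1·12] + [1·(-10) − (-16)·5] + [(-16)·(-5) − (-18)·(-10)]| = 272, so the area is 136.
The number of boundary lattice points is Σ gcd(|Δx|,|Δy|) = gcd(28,20) + gcd(3,3) + gcd(12,7) + gcd(17,15) + gcd(2,5) = 4+3+1+1+1 = 10.
By Pick's theorem A = I + B/2 − 1, so I = 136 − 10/2 + 1 = 132.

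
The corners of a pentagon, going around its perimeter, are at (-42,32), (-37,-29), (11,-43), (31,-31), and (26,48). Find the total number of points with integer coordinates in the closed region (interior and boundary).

Using the shoelace formula, 2A = |[(-42)·(-29) − (-37)·32] + [(-37)·(-43) − 11·(-29)] + [11·(-31) − 31·(-43)] + [31·48 − 26·(-31)] + [26·32 − (-42)·48]| = 10446, so the area is 5223.
Summing gcd(|Δx|,|Δy|) over the edges gives the boundary count: gcd(5,61) + gcd(48,14) + gcd(20,12) + gcd(5,79) + gcd(68,16) = 1+2+4+1+4 = 12.
Pick's theorem gives I = A − B/2 + 1 = 5223 − 12/2 + 1 = 5218, so the closed region contains I + B = 5218 + 12 = 5230 lattice points.

5230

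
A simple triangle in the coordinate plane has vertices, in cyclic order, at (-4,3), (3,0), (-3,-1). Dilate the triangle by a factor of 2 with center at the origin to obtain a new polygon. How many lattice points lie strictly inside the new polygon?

48

Using the shoelace formula, 2A = |[(-4)·0 − 3·3] + [3·(-1) − (-3)·0] + [(-3)·3 − (-4)·(-1)]| = 25, so the area is 12.5.
The number of boundary lattice points is Σ gcd(|Δx|,|Δy|) = gcd(7,3) + gcd(6,1) + gcd(1,4) = 1+1+1 = 3.
Scaling by 2 multiplies the area by 2² = 4 (so the new area is 50) and multiplies the boundary lattice-point count by 2, giving 6.
By Pick's theorem, the interior count of the dilated polygon is 50 − 6/2 + 1 = 48.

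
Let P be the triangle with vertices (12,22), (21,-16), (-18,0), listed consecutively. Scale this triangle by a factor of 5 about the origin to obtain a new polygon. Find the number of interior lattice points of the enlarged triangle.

16716

The shoelace formula gives twice the area as |(12·(-16) − 21·22) + (21·0 − (-18)·(-16)) + ((-18)·22 − 12·0)| = 1338, so the area is 669.
Along each edge there are gcd(|Δx|,|Δy|)+1 lattice points, so counting each shared vertex once the boundary has gcd(9,38) + gcd(39,16) + gcd(30,22) = 1+1+2 = 4.
Scaling by 5 multiplies the area by 5² = 25 (so the new area is 16725) and multiplies the boundary lattice-point count by 5, giving 20.
By Pick's theorem, the interior count of the dilated polygon is 16725 − 20/2 + 1 = 16716.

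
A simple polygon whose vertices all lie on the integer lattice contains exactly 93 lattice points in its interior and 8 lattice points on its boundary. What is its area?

96

By Pick's theorem, A = I + B/2 − 1 = 93 + 8/2 − 1 = 96.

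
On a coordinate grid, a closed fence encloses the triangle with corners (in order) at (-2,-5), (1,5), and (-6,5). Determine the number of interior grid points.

Using the shoelace formula, 2A = |((-2)·5 − 1·(-5)) + (1·5 − (-6)·5) + ((-6)·(-5) − (-2)·5)| = 70, so the area is 35.
Along each edge there are gcd(|Δx|,|Δy|)+1 lattice points, so counting each shared vertex once the boundary has gcd(3,10) + gcd(7,0) + gcd(4,10) = 1+7+2 = 10.
Pick's theorem gives I = A − B/2 + 1 = 35 − 10/2 + 1 = 31.

31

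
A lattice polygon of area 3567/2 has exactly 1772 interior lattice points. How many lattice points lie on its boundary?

25

Pick's theorem gives A = I + B/2 − 1, so B = 2(A − I + 1) = 2(3567/2 − 1772 + 1) = 25.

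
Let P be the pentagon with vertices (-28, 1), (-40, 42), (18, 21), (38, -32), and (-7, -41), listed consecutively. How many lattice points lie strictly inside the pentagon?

The shoelace formula gives twice the area as |[(-28)·42 − (-40)·1] + [(-40)·21 − 18·42] + [18·(-32) − 38·21] + [38·(-41) − (-7)·(-32)] + [(-7)·1 − (-28)·(-41)]| = 7043, so the area is 7043/2.
Along each edge there are gcd(|Δx|,|Δy|)+1 lattice points, so counting each shared vertex once the boundary has gcd(12,41) + gcd(58,21) + gcd(20,53) + gcd(45,9) + gcd(21,42) = 1+1+1+9+21 = 33.
By Pick's theorem A = I + B/2 − 1, so I = 7043/2 − 33/2 + 1 = 3506.

3506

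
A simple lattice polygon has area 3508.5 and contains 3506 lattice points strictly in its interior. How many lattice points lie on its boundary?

Pick's theorem gives A = I + B/2 − 1, so B = 2(A − I + 1) = 2(3508.5 − 3506 + 1) = 7.

7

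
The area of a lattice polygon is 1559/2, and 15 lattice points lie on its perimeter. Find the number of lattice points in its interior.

773

Pick's theorem A = I + B/2 − 1 rearranges to I = A − B/2 + 1 = 1559/2 − 15/2 + 1 = 773.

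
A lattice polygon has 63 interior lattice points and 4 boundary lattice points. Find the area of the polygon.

Pick's theorem states A = I + B/2 − 1, so A = 63 + 4/2 − 1 = 64.

64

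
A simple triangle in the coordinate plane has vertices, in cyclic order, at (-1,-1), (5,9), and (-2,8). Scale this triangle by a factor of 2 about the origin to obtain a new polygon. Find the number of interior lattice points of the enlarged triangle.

Using the shoelace formula, 2A = |[(-1)·9 − 5·(-1)] + [5·8 − (-2)·9] + [(-2)·(-1) − (-1)·8]| = 64, so the area is 32.
The number of boundary lattice points is Σ gcd(|Δx|,|Δy|) = gcd(6,10) + gcd(7,1) + gcd(1,9) = 2+1+1 = 4.
Scaling by 2 multiplies the area by 2² = 4 (so the new area is 128) and multiplies the boundary lattice-point count by 2, giving 8.
By Pick's theorem, the interior count of the dilated polygon is 128 − 8/2 + 1 = 125.

125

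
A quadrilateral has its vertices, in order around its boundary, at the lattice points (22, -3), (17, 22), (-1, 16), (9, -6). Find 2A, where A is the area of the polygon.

796

Using the shoelace formula, 2A = |(22·22 − 17·(-3)) + (17·16 − (-1)·22) + ((-1)·(-6) − 9·16) + (9·(-3) − 22·(-6))| = 796, so the area is 398.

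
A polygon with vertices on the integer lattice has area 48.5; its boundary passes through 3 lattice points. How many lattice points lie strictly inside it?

48

Pick's theorem A = I + B/2 − 1 rearranges to I = A − B/2 + 1 = 48.5 − 3/2 + 1 = 48.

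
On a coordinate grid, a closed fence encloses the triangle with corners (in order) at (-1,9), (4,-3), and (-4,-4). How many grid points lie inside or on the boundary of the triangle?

53

The shoelace formula gives twice the area as |[(-1)·(-3) − 4·9] + [4·(-4) − (-4)·(-3)] + [(-4)·9 − (-1)·(-4)]| = 101, so the area is 101/2.
The number of boundary lattice points is Σ gcd(|Δx|,|Δy|) = gcd(5,12) + gcd(8,1) + gcd(3,13) = 1+1+1 = 3.
Pick's theorem gives I = A − B/2 + 1 = 101/2 − 3/2 + 1 = 50, so the closed region contains I + B = 50 + 3 = 53 lattice points.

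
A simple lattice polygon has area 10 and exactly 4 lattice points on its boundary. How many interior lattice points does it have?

Pick's theorem A = I + B/2 − 1 rearranges to I = A − B/2 + 1 = 10 − 4/2 + 1 = 9.

9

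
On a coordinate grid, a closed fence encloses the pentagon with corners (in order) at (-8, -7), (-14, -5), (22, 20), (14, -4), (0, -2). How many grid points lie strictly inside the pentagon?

Using the shoelace formula, 2A = |[(-8)·(-5) − (-14)·(-7)] + [(-14)·20 − 22·(-5)] + [22·(-4) − 14·20] + [14·(-2) − 0·(-4)] + [0·(-7) − (-8)·(-2)]| = 640, so the area is 320.
The number of boundary lattice points is Σ gcd(|Δx|,|Δy|) = gcd(6,2) + gcd(36,25) + gcd(8,24) + gcd(14,2) + gcd(8,5) = 2+1+8+2+1 = 14.
Pick's theorem gives I = A − B/2 + 1 = 320 − 14/2 + 1 = 314.

314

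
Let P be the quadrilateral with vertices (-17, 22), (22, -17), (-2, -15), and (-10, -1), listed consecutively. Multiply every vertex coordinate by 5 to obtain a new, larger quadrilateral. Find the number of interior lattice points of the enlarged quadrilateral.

By the shoelace formula, twice the signed area is |((-17)·(-17) − 22·22) + (22·(-15) − (-2)·(-17)) + ((-2)·(-1) − (-10)·(-15)) + ((-10)·22 − (-17)·(-1))| = 944, so the area is 472.
The number of boundary lattice points is Σ gcd(|Δx|,|Δy|) = gcd(39,39) + gcd(24,2) + gcd(8,14) + gcd(7,23) = 39+2+2+1 = 44.
Scaling by 5 multiplies the area by 5² = 25 (so the new area is 11800) and multiplies the boundary lattice-point count by 5, giving 220.
By Pick's theorem, the interior count of the dilated polygon is 11800 − 220/2 + 1 = 11691.

11691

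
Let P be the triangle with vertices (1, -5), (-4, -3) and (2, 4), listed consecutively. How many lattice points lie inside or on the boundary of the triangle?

26

The shoelace formula gives twice the area as |(1·(-3) − (-4)·(-5)) + ((-4)·4 − 2·(-3)) + (2·(-5) − 1·4)| = 47, so the area is 23.5.
Summing gcd(|Δx|,|Δy|) over the edges gives the boundary count: gcd(5,2) + gcd(6,7) + gcd(1,9) = 1+1+1 = 3.
Pick's theorem gives I = A − B/2 + 1 = 23.5 − 3/2 + 1 = 23, so the closed region contains I + B = 23 + 3 = 26 lattice points.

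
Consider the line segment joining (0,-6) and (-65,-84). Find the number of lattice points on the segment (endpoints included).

The number of lattice points on a segment between lattice points is gcd(|Δx|,|Δy|) + 1 = gcd(65,78) + 1 = 13 + 1 = 14.

14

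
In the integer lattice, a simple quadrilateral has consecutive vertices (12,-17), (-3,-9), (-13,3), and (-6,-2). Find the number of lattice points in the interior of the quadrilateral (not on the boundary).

55

Using the shoelace formula, 2A = |(12·(-9) − (-3)·(-17)) + ((-3)·3 − (-13)·(-9)) + ((-13)·(-2) − (-6)·3) + ((-6)·(-17) − 12·(-2))| = 115, so the area is 57.5.
Along each edge there are gcd(|Δx|,|Δy|)+1 lattice points, so counting each shared vertex once the boundary has gcd(15,8) + gcd(10,12) + gcd(7,5) + gcd(18,15) = 1+2+1+3 = 7.
By Pick's theorem A = I + B/2 − 1, so I = 57.5 − 7/2 + 1 = 55.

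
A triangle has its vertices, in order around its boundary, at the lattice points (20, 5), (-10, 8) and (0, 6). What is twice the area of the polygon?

30

By the shoelace formula, twice the signed area is |(20·8 − (-10)·5) + ((-10)·6 − 0·8) + (0·5 − 20·6)| = 30, so the area is 15.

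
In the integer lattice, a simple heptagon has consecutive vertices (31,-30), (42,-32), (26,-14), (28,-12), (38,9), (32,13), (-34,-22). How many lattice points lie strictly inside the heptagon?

1469

Using the shoelace formula, 2A = |(31·(-32) − 42·(-30)) + (42·(-14) − 26·(-32)) + (26·(-12) − 28·(-14)) + (28·9 − 38·(-12)) + (38·13 − 32·9) + (32·(-22) − (-34)·13) + ((-34)·(-30) − 31·(-22))| = 2946, so the area is 1473.
Summing gcd(|Δx|,|Δy|) over the edges gives the boundary count: gcd(11,2) + gcd(16,18) + gcd(2,2) + gcd(10,21) + gcd(6,4) + gcd(66,35) + gcd(65,8) = 1+2+2+1+2+1+1 = 10.
By Pick's theorem A = I + B/2 − 1, so I = 1473 − 10/2 + 1 = 1469.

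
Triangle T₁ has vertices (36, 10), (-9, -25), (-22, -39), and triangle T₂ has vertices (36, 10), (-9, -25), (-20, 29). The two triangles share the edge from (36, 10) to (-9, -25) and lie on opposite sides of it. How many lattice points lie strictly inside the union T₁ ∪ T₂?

1494

The union is the simple quadrilateral with vertices (36, 10), (-22, -39), (-9, -25), (-20, 29) in order.
Using the shoelace formula, 2A = |[36·(-39) − (-22)·10] + [(-22)·(-25) − (-9)·(-39)] + [(-9)·29 − (-20)·(-25)] + [(-20)·10 − 36·29]| = 2990, so the area is 1495.
Along each edge there are gcd(|Δx|,|Δy|)+1 lattice points, so counting each shared vertex once the boundary has gcd(58,49) + gcd(13,14) + gcd(11,54) + gcd(56,19) = 1+1+1+1 = 4.
By Pick's theorem I = A − B/2 + 1 = 1495 − 4/2 + 1 = 1494.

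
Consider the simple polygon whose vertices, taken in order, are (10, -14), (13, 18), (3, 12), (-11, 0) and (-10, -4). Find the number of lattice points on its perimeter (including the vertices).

16

Summing gcd(|Δx|,|Δy|) over the edges gives the boundary count: gcd(3,32) + gcd(10,6) + gcd(14,12) + gcd(1,4) + gcd(20,10) = 1+2+2+1+10 = 16.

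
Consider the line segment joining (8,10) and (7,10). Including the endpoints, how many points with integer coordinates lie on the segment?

2

The number of lattice points on a segment between lattice points is gcd(|Δx|,|Δy|) + 1 = gcd(1,0) + 1 = 1 + 1 = 2.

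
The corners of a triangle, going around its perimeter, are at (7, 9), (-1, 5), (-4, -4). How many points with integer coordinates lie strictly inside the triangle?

27

Using the shoelace formula, 2A = |(7·5 − (-1)·9) + ((-1)·(-4) − (-4)·5) + ((-4)·9 − 7·(-4))| = 60, so the area is 30.
The number of boundary lattice points is Σ gcd(|Δx|,|Δy|) = gcd(8,4) + gcd(3,9) + gcd(11,13) = 4+3+1 = 8.
By Pick's theorem A = I + B/2 − 1, so I = 30 − 8/2 + 1 = 27.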